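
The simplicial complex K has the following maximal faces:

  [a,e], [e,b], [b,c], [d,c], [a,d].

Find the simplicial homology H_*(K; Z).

Take the total order a < b < c < d < e on the vertex set. Then K (dimension 1) consists of the simplices:

  0-simplices (5): a, b, c, d, e
  1-simplices (5): ad, ae, bc, be, cd

so the chain groups are C_0 ≅ Z^5, C_1 ≅ Z^5.

Boundary ∂_1: C_1 → C_0 maps an edge to its endpoints' difference, ∂[p,q] = q − p.
As a 5×5 matrix over Z this has rank 4, with invariant factors (1,1,1,1).

From H_k ≅ ker(∂_k) / im(∂_{k+1}) we obtain:

  H_0: rank C_0 − rank ∂_1 = 5 − 4 = 1, and the invariant factors of ∂_1 are all 1, so H_0 ≅ Z.
  H_1: rank ker ∂_1 − rank ∂_2 = (5 − 4) − 0 = 1, and there is no ∂_2, so H_1 ≅ Z.

As a check, the Euler characteristic is 5 − 5 = 0, which agrees with 1 − 1 = 0.
(K is a triangulation of the circle S^1.)

H_0 ≅ Z,  H_1 ≅ Z.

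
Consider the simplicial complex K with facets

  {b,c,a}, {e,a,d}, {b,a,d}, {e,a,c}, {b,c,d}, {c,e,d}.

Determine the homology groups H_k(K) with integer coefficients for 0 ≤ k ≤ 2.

Order the vertices as a < b < c < d < e. Listing each simplex with vertices in this order, K has dimension 2 with simplices:

  0-simplices (5): a, b, c, d, e
  1-simplices (9): ab, ac, ad, ae, bc, bd, cd, ce, de
  2-simplices (6): abc, abd, ace, ade, bcd, cde

Hence C_0 ≅ Z^5, C_1 ≅ Z^9, C_2 ≅ Z^6.

Boundary ∂_1: C_1 → C_0 is given by ∂[p,q] = [q] − [p]. For instance
  ∂ab = b − a.
The 5×9 boundary matrix has rank 4 and Smith normal form diag(1,1,1,1).

The boundary map ∂_2: C_2 → C_1 maps a triangle to the signed sum of its edges. For instance
  ∂abc = bc − ac + ab,
  ∂ace = ce − ae + ac.
The 9×6 boundary matrix has rank 5 and Smith normal form diag(1,1,1,1,1).

From H_k ≅ ker(∂_k) / im(∂_{k+1}) we obtain:

  H_0: rank C_0 − rank ∂_1 = 5 − 4 = 1, and the invariant factors of ∂_1 are all 1, so H_0 = Z.
  H_1: rank ker ∂_1 − rank ∂_2 = (9 − 4) − 5 = 0, and the invariant factors of ∂_2 are all 1, so H_1 = 0.
  H_2: rank ker ∂_2 − rank ∂_3 = (6 − 5) − 0 = 1, and there is no ∂_3, so H_2 = Z.

H_0 = Z,  H_1 = 0,  H_2 = Z.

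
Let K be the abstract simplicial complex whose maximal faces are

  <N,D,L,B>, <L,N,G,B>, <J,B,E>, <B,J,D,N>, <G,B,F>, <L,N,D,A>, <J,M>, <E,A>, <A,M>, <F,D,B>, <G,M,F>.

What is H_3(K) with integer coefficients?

K has 10 vertices, 25 edges, 17 triangles, 4 3-simplices.
rank ∂_3 = 4, rank ∂_4 = 0 ⇒ b_3 = 4 − 4 − 0 = 0. So H_3 = 0.

H_3 ≅ 0.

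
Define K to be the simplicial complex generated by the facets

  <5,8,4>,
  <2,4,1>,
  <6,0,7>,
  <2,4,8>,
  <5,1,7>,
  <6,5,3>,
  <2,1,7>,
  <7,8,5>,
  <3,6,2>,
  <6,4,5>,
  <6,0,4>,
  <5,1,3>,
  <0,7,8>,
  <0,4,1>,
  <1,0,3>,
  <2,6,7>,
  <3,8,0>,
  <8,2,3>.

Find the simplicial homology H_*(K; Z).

We work with the vertex ordering 0 < 1 < 2 < 3 < 4 < 5 < 6 < 7 < 8. The simplices of K, each written with vertices in increasing order, are:

  0-simplices (9): [0], [1], [2], [3], [4], [5], [6], [7], [8]
  1-simplices (27): (27 of them)
  2-simplices (18): [0,1,3], [0,1,4], [0,3,8], [0,4,6], [0,6,7], [0,7,8], [1,2,4], [1,2,7], [1,3,5], [1,5,7], [2,3,6], [2,3,8], [2,4,8], [2,6,7], [3,5,6], [4,5,6], [4,5,8], [5,7,8]

so the chain groups are C_0 ≅ Z^9, C_1 ≅ Z^27, C_2 ≅ Z^18.

The boundary map ∂_1: C_1 → C_0 sends each edge [p,q] (with p < q) to q − p. For instance
  ∂[4,6] = [6] − [4].
The resulting 9×27 matrix has rank 8, and its Smith normal form has invariant factors (1,1,1,1,1,1,1,1).

∂_2: C_2 → C_1 sends each 2-simplex [p,q,r] to [q,r] − [p,r] + [p,q]. For instance
  ∂[2,4,8] = [4,8] − [2,8] + [2,4],
  ∂[0,3,8] = [3,8] − [0,8] + [0,3].
As a 27×18 matrix over Z this has rank 17, with invariant factors (1,1,1,1,1,1,1,1,1,1,1,1,1,1,1,1,1).

Reading off H_k = ker ∂_k / im ∂_{k+1}:

  H_0: rank C_0 − rank ∂_1 = 9 − 8 = 1, and the invariant factors of ∂_1 are all 1, so H_0 = Z.
  H_1: rank ker ∂_1 − rank ∂_2 = (27 − 8) − 17 = 2, and the invariant factors of ∂_2 are all 1, so H_1 = Z^2.
  H_2: rank ker ∂_2 − rank ∂_3 = (18 − 17) − 0 = 1, and there is no ∂_3, so H_2 = Z.

H_0 = Z,  H_1 = Z^2,  H_2 = Z.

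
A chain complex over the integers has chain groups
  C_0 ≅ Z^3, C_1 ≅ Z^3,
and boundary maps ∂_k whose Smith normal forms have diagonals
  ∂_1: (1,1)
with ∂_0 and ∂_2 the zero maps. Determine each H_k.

H_0: b_0 = 3 − 0 − 2 = 1; torsion from ∂_1 factors > 1: none. So H_0 ≅ Z.
H_1: b_1 = 3 − 2 − 0 = 1; torsion from ∂_2 factors > 1: none. So H_1 ≅ Z.

H_0 ≅ Z,  H_1 ≅ Z.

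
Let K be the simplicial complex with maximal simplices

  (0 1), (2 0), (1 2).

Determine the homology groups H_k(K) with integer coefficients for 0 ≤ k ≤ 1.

H_0 = Z,  H_1 = Z.

Order the vertices as 0 < 1 < 2. Listing each simplex with vertices in this order, K has dimension 1 with simplices:

  0-simplices (3): [0], [1], [2]
  1-simplices (3): [0,1], [0,2], [1,2]

Hence C_0 ≅ Z^3, C_1 ≅ Z^3.

∂_1: C_1 → C_0 sends each edge [p,q] (with p < q) to q − p.
This gives a 3×3 integer matrix of rank 2; reducing to Smith normal form yields diagonal entries (1,1).

Computing H_k = (kernel of ∂_k) / (image of ∂_{k+1}):

  H_0: rank C_0 − rank ∂_1 = 3 − 2 = 1, and the invariant factors of ∂_1 are all 1, so H_0 ≅ Z.
  H_1: rank ker ∂_1 − rank ∂_2 = (3 − 2) − 0 = 1, and there is no ∂_2, so H_1 ≅ Z.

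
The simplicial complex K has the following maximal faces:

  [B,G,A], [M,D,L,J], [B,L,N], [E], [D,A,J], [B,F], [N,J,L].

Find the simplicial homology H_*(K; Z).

H_0 ≅ Z^2,  H_1 ≅ Z,  H_2 = 0,  H_3 = 0.

Order the vertices as A < B < D < E < F < G < J < L < M < N. Listing each simplex with vertices in this order, K has dimension 3 with simplices:

  0-simplices (10): A, B, D, E, F, G, J, L, M, N
  1-simplices (16): AB, AD, AG, AJ, BF, BG, BL, BN, DJ, DL, DM, JL, JM, JN, LM, LN
  2-simplices (8): ABG, ADJ, BLN, DJL, DJM, DLM, JLM, JLN
  3-simplices (1): DJLM

so the chain groups are C_0 ≅ Z^10, C_1 ≅ Z^16, C_2 ≅ Z^8, C_3 ≅ Z^1.

Boundary ∂_1: C_1 → C_0 maps an edge to its endpoints' difference, ∂[p,q] = q − p. For instance
  ∂AJ = J − A.
As a 10×16 matrix over Z this has rank 8, with invariant factors (1,1,1,1,1,1,1,1).

Boundary ∂_2: C_2 → C_1 maps a triangle to the signed sum of its edges. For instance
  ∂JLM = LM − JM + JL,
  ∂DJL = JL − DL + DJ.
This gives a 16×8 integer matrix of rank 7; reducing to Smith normal form yields diagonal entries (1,1,1,1,1,1,1).

∂_3: C_3 → C_2 sends each 3-simplex σ to the alternating sum Σ_i (−1)^i (σ with its i-th vertex removed). For instance
  ∂DJLM = JLM − DLM + DJM − DJL.
The 8×1 boundary matrix has rank 1 and Smith normal form diag(1).

From H_k ≅ ker(∂_k) / im(∂_{k+1}) we obtain:

  H_0: rank C_0 − rank ∂_1 = 10 − 8 = 2, and the invariant factors of ∂_1 are all 1, so H_0 = Z^2.
  H_1: rank ker ∂_1 − rank ∂_2 = (16 − 8) − 7 = 1, and the invariant factors of ∂_2 are all 1, so H_1 = Z.
  H_2: rank ker ∂_2 − rank ∂_3 = (8 − 7) − 1 = 0, and the invariant factors of ∂_3 are all 1, so H_2 = 0.
  H_3: rank ker ∂_3 − rank ∂_4 = (1 − 1) − 0 = 0, and there is no ∂_4, so H_3 = 0.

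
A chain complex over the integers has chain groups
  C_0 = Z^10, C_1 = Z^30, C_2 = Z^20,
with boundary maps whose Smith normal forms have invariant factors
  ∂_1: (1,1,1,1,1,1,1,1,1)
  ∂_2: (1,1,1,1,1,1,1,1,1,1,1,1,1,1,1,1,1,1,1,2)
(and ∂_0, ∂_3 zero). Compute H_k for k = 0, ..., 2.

H_0: b_0 = 10 − 0 − 9 = 1; torsion from ∂_1 factors > 1: none. So H_0 = Z.
H_1: b_1 = 30 − 9 − 20 = 1; torsion from ∂_2 factors > 1: [2]. So H_1 = Z ⊕ Z/2.
H_2: b_2 = 20 − 20 − 0 = 0; torsion from ∂_3 factors > 1: none. So H_2 = 0.

H_0 = Z,  H_1 = Z ⊕ Z/2,  H_2 = 0.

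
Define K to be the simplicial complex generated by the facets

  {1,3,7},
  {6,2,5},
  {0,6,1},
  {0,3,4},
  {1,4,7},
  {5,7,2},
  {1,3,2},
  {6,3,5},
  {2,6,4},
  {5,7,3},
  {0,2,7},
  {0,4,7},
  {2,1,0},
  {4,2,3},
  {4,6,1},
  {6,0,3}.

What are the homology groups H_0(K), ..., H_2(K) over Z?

H_0 ≅ Z,  H_1 ≅ Z^2,  H_2 ≅ Z.

We work with the vertex ordering 0 < 1 < 2 < 3 < 4 < 5 < 6 < 7. The simplices of K, each written with vertices in increasing order, are:

  0-simplices (8): [0], [1], [2], [3], [4], [5], [6], [7]
  1-simplices (24): (24 of them)
  2-simplices (16): [0,1,2], [0,1,6], [0,2,7], [0,3,4], [0,3,6], [0,4,7], [1,2,3], [1,3,7], [1,4,6], [1,4,7], [2,3,4], [2,4,6], [2,5,6], [2,5,7], [3,5,6], [3,5,7]

giving chain groups C_0 ≅ Z^8, C_1 ≅ Z^24, C_2 ≅ Z^16.

∂_1: C_1 → C_0 sends each edge [p,q] (with p < q) to q − p. For instance
  ∂[2,4] = [4] − [2].
The resulting 8×24 matrix has rank 7, and its Smith normal form has invariant factors (1,1,1,1,1,1,1).

∂_2: C_2 → C_1 acts by ∂[p,q,r] = [q,r] − [p,r] + [p,q]. For instance
  ∂[0,1,2] = [1,2] − [0,2] + [0,1],
  ∂[0,2,7] = [2,7] − [0,7] + [0,2].
As a 24×16 matrix over Z this has rank 15, with invariant factors (1,1,1,1,1,1,1,1,1,1,1,1,1,1,1).

Computing H_k = (kernel of ∂_k) / (image of ∂_{k+1}):

  H_0: rank C_0 − rank ∂_1 = 8 − 7 = 1, and the invariant factors of ∂_1 are all 1, so H_0 ≅ Z.
  H_1: rank ker ∂_1 − rank ∂_2 = (24 − 7) − 15 = 2, and the invariant factors of ∂_2 are all 1, so H_1 ≅ Z^2.
  H_2: rank ker ∂_2 − rank ∂_3 = (16 − 15) − 0 = 1, and there is no ∂_3, so H_2 ≅ Z.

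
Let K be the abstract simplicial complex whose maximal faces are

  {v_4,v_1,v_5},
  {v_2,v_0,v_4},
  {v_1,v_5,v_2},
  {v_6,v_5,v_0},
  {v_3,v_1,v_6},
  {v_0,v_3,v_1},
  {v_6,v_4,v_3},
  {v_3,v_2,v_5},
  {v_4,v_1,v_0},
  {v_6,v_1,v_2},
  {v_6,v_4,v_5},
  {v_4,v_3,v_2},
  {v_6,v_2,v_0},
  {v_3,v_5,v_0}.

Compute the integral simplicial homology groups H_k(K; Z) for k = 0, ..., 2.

Order the vertices as v_0 < v_1 < v_2 < v_3 < v_4 < v_5 < v_6. Listing each simplex with vertices in this order, K has dimension 2 with simplices:

  0-simplices (7): [v_0], [v_1], [v_2], [v_3], [v_4], [v_5], [v_6]
  1-simplices (21): (21 of them)
  2-simplices (14): (14 of them)

so the chain groups are C_0 ≅ Z^7, C_1 ≅ Z^21, C_2 ≅ Z^14.

The boundary map ∂_1: C_1 → C_0 is given by ∂[p,q] = [q] − [p].
The resulting 7×21 matrix has rank 6, and its Smith normal form has invariant factors (1,1,1,1,1,1).

The boundary map ∂_2: C_2 → C_1 acts by ∂[p,q,r] = [q,r] − [p,r] + [p,q]. For instance
  ∂[v_1,v_3,v_6] = [v_3,v_6] − [v_1,v_6] + [v_1,v_3],
  ∂[v_0,v_5,v_6] = [v_5,v_6] − [v_0,v_6] + [v_0,v_5].
The resulting 21×14 matrix has rank 13, and its Smith normal form has invariant factors (1,1,1,1,1,1,1,1,1,1,1,1,1).

Reading off H_k = ker ∂_k / im ∂_{k+1}:

  H_0: rank C_0 − rank ∂_1 = 7 − 6 = 1, and the invariant factors of ∂_1 are all 1, so H_0 = Z.
  H_1: rank ker ∂_1 − rank ∂_2 = (21 − 6) − 13 = 2, and the invariant factors of ∂_2 are all 1, so H_1 = Z^2.
  H_2: rank ker ∂_2 − rank ∂_3 = (14 − 13) − 0 = 1, and there is no ∂_3, so H_2 = Z.

As a check, the Euler characteristic is 7 − 21 + 14 = 0, which agrees with 1 − 2 + 1 = 0.

H_0 = Z,  H_1 = Z^2,  H_2 = Z.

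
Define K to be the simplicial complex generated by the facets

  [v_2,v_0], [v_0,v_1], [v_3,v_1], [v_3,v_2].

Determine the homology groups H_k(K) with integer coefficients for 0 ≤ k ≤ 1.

H_0 ≅ Z,  H_1 ≅ Z.

We work with the vertex ordering v_0 < v_1 < v_2 < v_3. The simplices of K, each written with vertices in increasing order, are:

  0-simplices (4): [v_0], [v_1], [v_2], [v_3]
  1-simplices (4): [v_0,v_1], [v_0,v_2], [v_1,v_3], [v_2,v_3]

giving chain groups C_0 ≅ Z^4, C_1 ≅ Z^4.

The boundary map ∂_1: C_1 → C_0 is given by ∂[p,q] = [q] − [p].
This gives a 4×4 integer matrix of rank 3; reducing to Smith normal form yields diagonal entries (1,1,1).

Now H_k = ker ∂_k / im ∂_{k+1}, so:

  H_0: rank C_0 − rank ∂_1 = 4 − 3 = 1, and the invariant factors of ∂_1 are all 1, so H_0 = Z.
  H_1: rank ker ∂_1 − rank ∂_2 = (4 − 3) − 0 = 1, and there is no ∂_2, so H_1 = Z.

As a check, the Euler characteristic is 4 − 4 = 0, which agrees with 1 − 1 = 0.
(K is a triangulation of the circle S^1.)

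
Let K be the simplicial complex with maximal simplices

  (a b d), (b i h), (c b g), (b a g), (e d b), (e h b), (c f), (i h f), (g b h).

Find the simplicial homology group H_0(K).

K has 9 vertices, 17 edges, 8 triangles.
rank ∂_0 = 0, rank ∂_1 = 8 ⇒ b_0 = 9 − 0 − 8 = 1; all invariant factors of ∂_1 are 1 so no torsion. So H_0 ≅ Z.

H_0 ≅ Z.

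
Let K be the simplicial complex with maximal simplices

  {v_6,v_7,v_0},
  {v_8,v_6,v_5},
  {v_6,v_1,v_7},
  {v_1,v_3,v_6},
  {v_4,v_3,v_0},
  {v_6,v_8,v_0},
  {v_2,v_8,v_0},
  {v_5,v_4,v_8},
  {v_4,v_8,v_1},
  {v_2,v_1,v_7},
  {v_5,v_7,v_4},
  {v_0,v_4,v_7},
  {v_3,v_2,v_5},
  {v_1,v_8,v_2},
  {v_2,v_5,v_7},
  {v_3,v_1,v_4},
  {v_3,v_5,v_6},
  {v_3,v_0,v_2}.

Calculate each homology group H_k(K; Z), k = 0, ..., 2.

K has 9 vertices, 27 edges, 18 triangles.
rank ∂_0 = 0, rank ∂_1 = 8 ⇒ b_0 = 9 − 0 − 8 = 1; all invariant factors of ∂_1 are 1 so no torsion. So H_0 = Z.
rank ∂_1 = 8, rank ∂_2 = 17 ⇒ b_1 = 27 − 8 − 17 = 2; all invariant factors of ∂_2 are 1 so no torsion. So H_1 = Z^2.
rank ∂_2 = 17, rank ∂_3 = 0 ⇒ b_2 = 18 − 17 − 0 = 1. So H_2 = Z.

H_0 = Z,  H_1 = Z^2,  H_2 = Z.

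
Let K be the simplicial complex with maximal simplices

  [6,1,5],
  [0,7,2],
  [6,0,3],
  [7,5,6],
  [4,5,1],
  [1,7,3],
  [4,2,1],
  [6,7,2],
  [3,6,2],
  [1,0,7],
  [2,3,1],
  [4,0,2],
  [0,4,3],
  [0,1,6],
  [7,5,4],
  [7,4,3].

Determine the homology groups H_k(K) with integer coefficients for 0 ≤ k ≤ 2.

Take the total order 0 < 1 < 2 < 3 < 4 < 5 < 6 < 7 on the vertex set. Then K (dimension 2) consists of the simplices:

  0-simplices (8): [0], [1], [2], [3], [4], [5], [6], [7]
  1-simplices (24): (24 of them)
  2-simplices (16): [0,1,6], [0,1,7], [0,2,4], [0,2,7], [0,3,4], [0,3,6], [1,2,3], [1,2,4], [1,3,7], [1,4,5], [1,5,6], [2,3,6], [2,6,7], [3,4,7], [4,5,7], [5,6,7]

so the chain groups are C_0 ≅ Z^8, C_1 ≅ Z^24, C_2 ≅ Z^16.

Boundary ∂_1: C_1 → C_0 sends each edge [p,q] (with p < q) to q − p. For instance
  ∂[5,6] = [6] − [5].
As a 8×24 matrix over Z this has rank 7, with invariant factors (1,1,1,1,1,1,1).

Boundary ∂_2: C_2 → C_1 sends each 2-simplex [p,q,r] to [q,r] − [p,r] + [p,q]. For instance
  ∂[2,3,6] = [3,6] − [2,6] + [2,3],
  ∂[0,1,7] = [1,7] − [0,7] + [0,1].
As a 24×16 matrix over Z this has rank 15, with invariant factors (1,1,1,1,1,1,1,1,1,1,1,1,1,1,1).

Reading off H_k = ker ∂_k / im ∂_{k+1}:

  H_0: rank C_0 − rank ∂_1 = 8 − 7 = 1, and the invariant factors of ∂_1 are all 1, so H_0 = Z.
  H_1: rank ker ∂_1 − rank ∂_2 = (24 − 7) − 15 = 2, and the invariant factors of ∂_2 are all 1, so H_1 = Z^2.
  H_2: rank ker ∂_2 − rank ∂_3 = (16 − 15) − 0 = 1, and there is no ∂_3, so H_2 = Z.

As a check, the Euler characteristic is 8 − 24 + 16 = 0, which agrees with 1 − 2 + 1 = 0.

H_0 ≅ Z,  H_1 ≅ Z^2,  H_2 ≅ Z.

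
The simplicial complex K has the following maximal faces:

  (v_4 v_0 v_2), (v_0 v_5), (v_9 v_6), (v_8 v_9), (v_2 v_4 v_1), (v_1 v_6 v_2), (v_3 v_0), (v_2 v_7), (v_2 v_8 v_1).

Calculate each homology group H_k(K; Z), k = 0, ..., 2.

K has 10 vertices, 14 edges, 4 triangles.
rank ∂_0 = 0, rank ∂_1 = 9 ⇒ b_0 = 10 − 0 − 9 = 1; all invariant factors of ∂_1 are 1 so no torsion. So H_0 = Z.
rank ∂_1 = 9, rank ∂_2 = 4 ⇒ b_1 = 14 − 9 − 4 = 1; all invariant factors of ∂_2 are 1 so no torsion. So H_1 = Z.
rank ∂_2 = 4, rank ∂_3 = 0 ⇒ b_2 = 4 − 4 − 0 = 0. So H_2 = 0.

H_0 = Z,  H_1 = Z,  H_2 = 0.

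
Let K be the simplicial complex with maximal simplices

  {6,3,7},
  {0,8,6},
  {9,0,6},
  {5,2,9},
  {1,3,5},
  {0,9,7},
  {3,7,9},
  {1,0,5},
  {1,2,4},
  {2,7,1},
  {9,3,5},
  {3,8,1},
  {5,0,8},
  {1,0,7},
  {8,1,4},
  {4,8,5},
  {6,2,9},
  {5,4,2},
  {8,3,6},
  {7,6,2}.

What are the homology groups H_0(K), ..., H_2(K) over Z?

H_0 ≅ Z,  H_1 ≅ Z ⊕ Z/2,  H_2 = 0.

Take the total order 0 < 1 < 2 < 3 < 4 < 5 < 6 < 7 < 8 < 9 on the vertex set. Then K (dimension 2) consists of the simplices:

  0-simplices (10): [0], [1], [2], [3], [4], [5], [6], [7], [8], [9]
  1-simplices (30): (30 of them)
  2-simplices (20): (20 of them)

giving chain groups C_0 ≅ Z^10, C_1 ≅ Z^30, C_2 ≅ Z^20.

The boundary map ∂_1: C_1 → C_0 is given by ∂[p,q] = [q] − [p].
The 10×30 boundary matrix has rank 9 and Smith normal form diag(1,1,1,1,1,1,1,1,1).

Boundary ∂_2: C_2 → C_1 acts by ∂[p,q,r] = [q,r] − [p,r] + [p,q]. For instance
  ∂[4,5,8] = [5,8] − [4,8] + [4,5],
  ∂[2,5,9] = [5,9] − [2,9] + [2,5].
The resulting 30×20 matrix has rank 20, and its Smith normal form has invariant factors (1,1,1,1,1,1,1,1,1,1,1,1,1,1,1,1,1,1,1,2).

From H_k ≅ ker(∂_k) / im(∂_{k+1}) we obtain:

  H_0: rank C_0 − rank ∂_1 = 10 − 9 = 1, and the invariant factors of ∂_1 are all 1, so H_0 = Z.
  H_1: rank ker ∂_1 − rank ∂_2 = (30 − 9) − 20 = 1, and ∂_2 has invariant factor 2 > 1, so H_1 = Z ⊕ Z/2.
  H_2: rank ker ∂_2 − rank ∂_3 = (20 − 20) − 0 = 0, and there is no ∂_3, so H_2 = 0.

(K is a triangulation of the Klein bottle.)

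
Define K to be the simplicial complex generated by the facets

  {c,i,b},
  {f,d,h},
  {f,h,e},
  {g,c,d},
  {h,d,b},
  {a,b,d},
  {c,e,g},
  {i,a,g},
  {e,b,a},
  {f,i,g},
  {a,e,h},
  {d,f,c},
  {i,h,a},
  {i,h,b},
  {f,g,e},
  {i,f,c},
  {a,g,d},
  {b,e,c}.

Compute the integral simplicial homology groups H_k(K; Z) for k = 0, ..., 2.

H_0 ≅ Z,  H_1 ≅ Z ⊕ Z/2,  H_2 = 0.

Fix the vertex order a < b < c < d < e < f < g < h < i and write every simplex with vertices in increasing order. Then dim K = 2 and the simplices of K are:

  0-simplices (9): a, b, c, d, e, f, g, h, i
  1-simplices (27): ab, ad, ae, ag, ah, ai, bc, bd, be, bh, bi, cd, ce, cf, cg, ci, df, dg, dh, ef, eg, eh, fg, fh, fi, gi, hi
  2-simplices (18): abd, abe, adg, aeh, agi, ahi, bce, bci, bdh, bhi, cdf, cdg, ceg, cfi, dfh, efg, efh, fgi

giving chain groups C_0 ≅ Z^9, C_1 ≅ Z^27, C_2 ≅ Z^18.

Boundary ∂_1: C_1 → C_0 is given by ∂[p,q] = [q] − [p].
The resulting 9×27 matrix has rank 8, and its Smith normal form has invariant factors (1,1,1,1,1,1,1,1).

Boundary ∂_2: C_2 → C_1 sends each 2-simplex [p,q,r] to [q,r] − [p,r] + [p,q]. For instance
  ∂cdg = dg − cg + cd,
  ∂adg = dg − ag + ad.
This gives a 27×18 integer matrix of rank 18; reducing to Smith normal form yields diagonal entries (1,1,1,1,1,1,1,1,1,1,1,1,1,1,1,1,1,2).

Now H_k = ker ∂_k / im ∂_{k+1}, so:

  H_0: rank C_0 − rank ∂_1 = 9 − 8 = 1, and the invariant factors of ∂_1 are all 1, so H_0 ≅ Z.
  H_1: rank ker ∂_1 − rank ∂_2 = (27 − 8) − 18 = 1, and ∂_2 has invariant factor 2 > 1, so H_1 ≅ Z ⊕ Z/2.
  H_2: rank ker ∂_2 − rank ∂_3 = (18 − 18) − 0 = 0, and there is no ∂_3, so H_2 ≅ 0.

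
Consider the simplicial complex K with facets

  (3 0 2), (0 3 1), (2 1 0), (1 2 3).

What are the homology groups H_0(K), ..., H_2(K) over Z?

Fix the vertex order 0 < 1 < 2 < 3 and write every simplex with vertices in increasing order. Then dim K = 2 and the simplices of K are:

  0-simplices (4): [0], [1], [2], [3]
  1-simplices (6): [0,1], [0,2], [0,3], [1,2], [1,3], [2,3]
  2-simplices (4): [0,1,2], [0,1,3], [0,2,3], [1,2,3]

so the chain groups are C_0 ≅ Z^4, C_1 ≅ Z^6, C_2 ≅ Z^4.

The boundary map ∂_1: C_1 → C_0 is given by ∂[p,q] = [q] − [p].
This gives a 4×6 integer matrix of rank 3; reducing to Smith normal form yields diagonal entries (1,1,1).

The boundary map ∂_2: C_2 → C_1 acts by ∂[p,q,r] = [q,r] − [p,r] + [p,q]. For instance
  ∂[0,1,3] = [1,3] − [0,3] + [0,1],
  ∂[1,2,3] = [2,3] − [1,3] + [1,2].
This gives a 6×4 integer matrix of rank 3; reducing to Smith normal form yields diagonal entries (1,1,1).

From H_k ≅ ker(∂_k) / im(∂_{k+1}) we obtain:

  H_0: rank C_0 − rank ∂_1 = 4 − 3 = 1, and the invariant factors of ∂_1 are all 1, so H_0 = Z.
  H_1: rank ker ∂_1 − rank ∂_2 = (6 − 3) − 3 = 0, and the invariant factors of ∂_2 are all 1, so H_1 = 0.
  H_2: rank ker ∂_2 − rank ∂_3 = (4 − 3) − 0 = 1, and there is no ∂_3, so H_2 = Z.

(K is a triangulation of the 2-sphere S^2.)

H_0 ≅ Z,  H_1 = 0,  H_2 ≅ Z.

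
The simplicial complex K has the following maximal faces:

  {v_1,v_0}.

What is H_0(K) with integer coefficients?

H_0 = Z.

Order the vertices as v_0 < v_1. Listing each simplex with vertices in this order, K has dimension 1 with simplices:

  0-simplices (2): [v_0], [v_1]
  1-simplices (1): [v_0,v_1]

giving chain groups C_0 ≅ Z^2, C_1 ≅ Z^1.

Boundary ∂_1: C_1 → C_0 maps an edge to its endpoints' difference, ∂[p,q] = q − p. For instance
  ∂[v_0,v_1] = [v_1] − [v_0].
The resulting 2×1 matrix has rank 1, and its Smith normal form has invariant factors (1).

Now H_k = ker ∂_k / im ∂_{k+1}, so:

  H_0: rank C_0 − rank ∂_1 = 2 − 1 = 1, and the invariant factors of ∂_1 are all 1, so H_0 = Z.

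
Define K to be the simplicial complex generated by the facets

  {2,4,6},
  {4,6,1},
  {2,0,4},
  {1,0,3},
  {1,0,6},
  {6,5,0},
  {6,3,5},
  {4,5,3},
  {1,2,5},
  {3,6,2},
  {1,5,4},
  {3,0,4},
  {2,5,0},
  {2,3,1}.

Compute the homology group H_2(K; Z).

H_2 = Z.

We work with the vertex ordering 0 < 1 < 2 < 3 < 4 < 5 < 6. The simplices of K, each written with vertices in increasing order, are:

  0-simplices (7): [0], [1], [2], [3], [4], [5], [6]
  1-simplices (21): [0,1], [0,2], [0,3], [0,4], [0,5], [0,6], [1,2], [1,3], [1,4], [1,5], [1,6], [2,3], [2,4], [2,5], [2,6], [3,4], [3,5], [3,6], [4,5], [4,6], [5,6]
  2-simplices (14): [0,1,3], [0,1,6], [0,2,4], [0,2,5], [0,3,4], [0,5,6], [1,2,3], [1,2,5], [1,4,5], [1,4,6], [2,3,6], [2,4,6], [3,4,5], [3,5,6]

Hence C_0 ≅ Z^7, C_1 ≅ Z^21, C_2 ≅ Z^14.

Boundary ∂_1: C_1 → C_0 sends each edge [p,q] (with p < q) to q − p. For instance
  ∂[2,4] = [4] − [2].
As a 7×21 matrix over Z this has rank 6, with invariant factors (1,1,1,1,1,1).

Boundary ∂_2: C_2 → C_1 sends each 2-simplex [p,q,r] to [q,r] − [p,r] + [p,q]. For instance
  ∂[1,4,5] = [4,5] − [1,5] + [1,4],
  ∂[0,1,6] = [1,6] − [0,6] + [0,1].
This gives a 21×14 integer matrix of rank 13; reducing to Smith normal form yields diagonal entries (1,1,1,1,1,1,1,1,1,1,1,1,1).

Computing H_k = (kernel of ∂_k) / (image of ∂_{k+1}):

  H_2: rank ker ∂_2 − rank ∂_3 = (14 − 13) − 0 = 1, and there is no ∂_3, so H_2 ≅ Z.

(K is a triangulation of the torus T^2.)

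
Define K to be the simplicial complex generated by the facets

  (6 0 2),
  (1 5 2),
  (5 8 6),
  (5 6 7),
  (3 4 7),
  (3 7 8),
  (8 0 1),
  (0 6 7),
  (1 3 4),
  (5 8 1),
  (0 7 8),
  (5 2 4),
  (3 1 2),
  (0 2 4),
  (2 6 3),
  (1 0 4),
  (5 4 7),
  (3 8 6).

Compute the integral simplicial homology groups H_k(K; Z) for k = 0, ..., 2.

We work with the vertex ordering 0 < 1 < 2 < 3 < 4 < 5 < 6 < 7 < 8. The simplices of K, each written with vertices in increasing order, are:

  0-simplices (9): [0], [1], [2], [3], [4], [5], [6], [7], [8]
  1-simplices (27): (27 of them)
  2-simplices (18): [0,1,4], [0,1,8], [0,2,4], [0,2,6], [0,6,7], [0,7,8], [1,2,3], [1,2,5], [1,3,4], [1,5,8], [2,3,6], [2,4,5], [3,4,7], [3,6,8], [3,7,8], [4,5,7], [5,6,7], [5,6,8]

so the chain groups are C_0 ≅ Z^9, C_1 ≅ Z^27, C_2 ≅ Z^18.

∂_1: C_1 → C_0 maps an edge to its endpoints' difference, ∂[p,q] = q − p. For instance
  ∂[1,8] = [8] − [1].
The 9×27 boundary matrix has rank 8 and Smith normal form diag(1,1,1,1,1,1,1,1).

The boundary map ∂_2: C_2 → C_1 maps a triangle to the signed sum of its edges. For instance
  ∂[1,3,4] = [3,4] − [1,4] + [1,3],
  ∂[0,1,4] = [1,4] − [0,4] + [0,1].
The resulting 27×18 matrix has rank 18, and its Smith normal form has invariant factors (1,1,1,1,1,1,1,1,1,1,1,1,1,1,1,1,1,2).

Reading off H_k = ker ∂_k / im ∂_{k+1}:

  H_0: rank C_0 − rank ∂_1 = 9 − 8 = 1, and the invariant factors of ∂_1 are all 1, so H_0 ≅ Z.
  H_1: rank ker ∂_1 − rank ∂_2 = (27 − 8) − 18 = 1, and ∂_2 has invariant factor 2 > 1, so H_1 ≅ Z ⊕ Z/2.
  H_2: rank ker ∂_2 − rank ∂_3 = (18 − 18) − 0 = 0, and there is no ∂_3, so H_2 ≅ 0.

As a check, the Euler characteristic is 9 − 27 + 18 = 0, which agrees with 1 − 1 + 0 = 0.
(K is a triangulation of the Klein bottle.)

H_0 = Z,  H_1 = Z ⊕ Z/2,  H_2 = 0.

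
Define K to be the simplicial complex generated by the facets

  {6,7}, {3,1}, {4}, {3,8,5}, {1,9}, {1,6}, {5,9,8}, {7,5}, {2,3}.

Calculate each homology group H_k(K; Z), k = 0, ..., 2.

H_0 = Z^2,  H_1 = Z^2,  H_2 = 0.

K has 9 vertices, 11 edges, 2 triangles.
rank ∂_0 = 0, rank ∂_1 = 7 ⇒ b_0 = 9 − 0 − 7 = 2; all invariant factors of ∂_1 are 1 so no torsion. So H_0 ≅ Z^2.
rank ∂_1 = 7, rank ∂_2 = 2 ⇒ b_1 = 11 − 7 − 2 = 2; all invariant factors of ∂_2 are 1 so no torsion. So H_1 ≅ Z^2.
rank ∂_2 = 2, rank ∂_3 = 0 ⇒ b_2 = 2 − 2 − 0 = 0. So H_2 ≅ 0.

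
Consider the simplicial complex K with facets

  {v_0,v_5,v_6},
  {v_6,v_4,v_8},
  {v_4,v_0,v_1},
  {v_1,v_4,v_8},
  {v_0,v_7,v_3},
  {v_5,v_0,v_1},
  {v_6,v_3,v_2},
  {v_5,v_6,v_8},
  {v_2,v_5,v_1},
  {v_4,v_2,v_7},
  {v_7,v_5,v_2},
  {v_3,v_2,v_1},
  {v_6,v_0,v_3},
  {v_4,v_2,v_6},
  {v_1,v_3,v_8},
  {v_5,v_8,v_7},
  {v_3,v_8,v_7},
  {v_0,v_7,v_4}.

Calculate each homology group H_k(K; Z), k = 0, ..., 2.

H_0 ≅ Z,  H_1 ≅ Z^2,  H_2 ≅ Z.

Order the vertices as v_0 < v_1 < v_2 < v_3 < v_4 < v_5 < v_6 < v_7 < v_8. Listing each simplex with vertices in this order, K has dimension 2 with simplices:

  0-simplices (9): [v_0], [v_1], [v_2], [v_3], [v_4], [v_5], [v_6], [v_7], [v_8]
  1-simplices (27): (27 of them)
  2-simplices (18): (18 of them)

giving chain groups C_0 ≅ Z^9, C_1 ≅ Z^27, C_2 ≅ Z^18.

The boundary map ∂_1: C_1 → C_0 sends each edge [p,q] (with p < q) to q − p. For instance
  ∂[v_2,v_5] = [v_5] − [v_2].
As a 9×27 matrix over Z this has rank 8, with invariant factors (1,1,1,1,1,1,1,1).

∂_2: C_2 → C_1 maps a triangle to the signed sum of its edges. For instance
  ∂[v_2,v_4,v_7] = [v_4,v_7] − [v_2,v_7] + [v_2,v_4],
  ∂[v_3,v_7,v_8] = [v_7,v_8] − [v_3,v_8] + [v_3,v_7].
The 27×18 boundary matrix has rank 17 and Smith normal form diag(1,1,1,1,1,1,1,1,1,1,1,1,1,1,1,1,1).

Computing H_k = (kernel of ∂_k) / (image of ∂_{k+1}):

  H_0: rank C_0 − rank ∂_1 = 9 − 8 = 1, and the invariant factors of ∂_1 are all 1, so H_0 = Z.
  H_1: rank ker ∂_1 − rank ∂_2 = (27 − 8) − 17 = 2, and the invariant factors of ∂_2 are all 1, so H_1 = Z^2.
  H_2: rank ker ∂_2 − rank ∂_3 = (18 − 17) − 0 = 1, and there is no ∂_3, so H_2 = Z.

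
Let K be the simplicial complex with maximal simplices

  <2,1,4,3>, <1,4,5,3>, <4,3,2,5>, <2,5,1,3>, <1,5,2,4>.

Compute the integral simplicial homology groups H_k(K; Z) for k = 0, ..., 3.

H_0 = Z,  H_1 = 0,  H_2 = 0,  H_3 = Z.

We work with the vertex ordering 1 < 2 < 3 < 4 < 5. The simplices of K, each written with vertices in increasing order, are:

  0-simplices (5): [1], [2], [3], [4], [5]
  1-simplices (10): [1,2], [1,3], [1,4], [1,5], [2,3], [2,4], [2,5], [3,4], [3,5], [4,5]
  2-simplices (10): [1,2,3], [1,2,4], [1,2,5], [1,3,4], [1,3,5], [1,4,5], [2,3,4], [2,3,5], [2,4,5], [3,4,5]
  3-simplices (5): [1,2,3,4], [1,2,3,5], [1,2,4,5], [1,3,4,5], [2,3,4,5]

so the chain groups are C_0 ≅ Z^5, C_1 ≅ Z^10, C_2 ≅ Z^10, C_3 ≅ Z^5.

The boundary map ∂_1: C_1 → C_0 sends each edge [p,q] (with p < q) to q − p.
The resulting 5×10 matrix has rank 4, and its Smith normal form has invariant factors (1,1,1,1).

∂_2: C_2 → C_1 acts by ∂[p,q,r] = [q,r] − [p,r] + [p,q]. For instance
  ∂[2,3,4] = [3,4] − [2,4] + [2,3],
  ∂[1,2,4] = [2,4] − [1,4] + [1,2].
The 10×10 boundary matrix has rank 6 and Smith normal form diag(1,1,1,1,1,1).

Boundary ∂_3: C_3 → C_2 sends each 3-simplex σ to the alternating sum Σ_i (−1)^i (σ with its i-th vertex removed). For instance
  ∂[1,2,3,4] = [2,3,4] − [1,3,4] + [1,2,4] − [1,2,3],
  ∂[1,3,4,5] = [3,4,5] − [1,4,5] + [1,3,5] − [1,3,4].
As a 10×5 matrix over Z this has rank 4, with invariant factors (1,1,1,1).

From H_k ≅ ker(∂_k) / im(∂_{k+1}) we obtain:

  H_0: rank C_0 − rank ∂_1 = 5 − 4 = 1, and the invariant factors of ∂_1 are all 1, so H_0 = Z.
  H_1: rank ker ∂_1 − rank ∂_2 = (10 − 4) − 6 = 0, and the invariant factors of ∂_2 are all 1, so H_1 = 0.
  H_2: rank ker ∂_2 − rank ∂_3 = (10 − 6) − 4 = 0, and the invariant factors of ∂_3 are all 1, so H_2 = 0.
  H_3: rank ker ∂_3 − rank ∂_4 = (5 − 4) − 0 = 1, and there is no ∂_4, so H_3 = Z.

As a check, the Euler characteristic is 5 − 10 + 10 − 5 = 0, which agrees with 1 − 0 + 0 − 1 = 0.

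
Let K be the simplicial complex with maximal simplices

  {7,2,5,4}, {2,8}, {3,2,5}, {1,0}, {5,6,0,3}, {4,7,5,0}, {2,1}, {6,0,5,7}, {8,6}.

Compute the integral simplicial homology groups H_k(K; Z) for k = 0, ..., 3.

We work with the vertex ordering 0 < 1 < 2 < 3 < 4 < 5 < 6 < 7 < 8. The simplices of K, each written with vertices in increasing order, are:

  0-simplices (9): [0], [1], [2], [3], [4], [5], [6], [7], [8]
  1-simplices (20): [0,1], [0,3], [0,4], [0,5], [0,6], [0,7], [1,2], [2,3], [2,4], [2,5], [2,7], [2,8], [3,5], [3,6], [4,5], [4,7], [5,6], [5,7], [6,7], [6,8]
  2-simplices (14): [0,3,5], [0,3,6], [0,4,5], [0,4,7], [0,5,6], [0,5,7], [0,6,7], [2,3,5], [2,4,5], [2,4,7], [2,5,7], [3,5,6], [4,5,7], [5,6,7]
  3-simplices (4): [0,3,5,6], [0,4,5,7], [0,5,6,7], [2,4,5,7]

giving chain groups C_0 ≅ Z^9, C_1 ≅ Z^20, C_2 ≅ Z^14, C_3 ≅ Z^4.

Boundary ∂_1: C_1 → C_0 is given by ∂[p,q] = [q] − [p]. For instance
  ∂[0,1] = [1] − [0].
This gives a 9×20 integer matrix of rank 8; reducing to Smith normal form yields diagonal entries (1,1,1,1,1,1,1,1).

∂_2: C_2 → C_1 sends each 2-simplex [p,q,r] to [q,r] − [p,r] + [p,q]. For instance
  ∂[0,4,7] = [4,7] − [0,7] + [0,4],
  ∂[2,4,5] = [4,5] − [2,5] + [2,4].
The 20×14 boundary matrix has rank 10 and Smith normal form diag(1,1,1,1,1,1,1,1,1,1).

Boundary ∂_3: C_3 → C_2 sends each 3-simplex σ to the alternating sum Σ_i (−1)^i (σ with its i-th vertex removed). For instance
  ∂[0,3,5,6] = [3,5,6] − [0,5,6] + [0,3,6] − [0,3,5],
  ∂[0,4,5,7] = [4,5,7] − [0,5,7] + [0,4,7] − [0,4,5].
The resulting 14×4 matrix has rank 4, and its Smith normal form has invariant factors (1,1,1,1).

Computing H_k = (kernel of ∂_k) / (image of ∂_{k+1}):

  H_0: rank C_0 − rank ∂_1 = 9 − 8 = 1, and the invariant factors of ∂_1 are all 1, so H_0 ≅ Z.
  H_1: rank ker ∂_1 − rank ∂_2 = (20 − 8) − 10 = 2, and the invariant factors of ∂_2 are all 1, so H_1 ≅ Z^2.
  H_2: rank ker ∂_2 − rank ∂_3 = (14 − 10) − 4 = 0, and the invariant factors of ∂_3 are all 1, so H_2 ≅ 0.
  H_3: rank ker ∂_3 − rank ∂_4 = (4 − 4) − 0 = 0, and there is no ∂_4, so H_3 ≅ 0.

As a check, the Euler characteristic is 9 − 20 + 14 − 4 = -1, which agrees with 1 − 2 + 0 − 0 = -1.

H_0 = Z,  H_1 = Z^2,  H_2 = 0,  H_3 = 0.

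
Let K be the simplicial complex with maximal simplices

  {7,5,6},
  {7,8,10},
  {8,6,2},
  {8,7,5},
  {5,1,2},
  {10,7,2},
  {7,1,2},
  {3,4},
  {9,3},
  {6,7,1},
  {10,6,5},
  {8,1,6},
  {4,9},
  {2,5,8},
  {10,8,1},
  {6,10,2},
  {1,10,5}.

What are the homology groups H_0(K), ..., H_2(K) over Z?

H_0 = Z^2,  H_1 = Z^3,  H_2 = Z.

We work with the vertex ordering 1 < 2 < 3 < 4 < 5 < 6 < 7 < 8 < 9 < 10. The simplices of K, each written with vertices in increasing order, are:

  0-simplices (10): [1], [2], [3], [4], [5], [6], [7], [8], [9], [10]
  1-simplices (24): (24 of them)
  2-simplices (14): [1,2,5], [1,2,7], [1,5,10], [1,6,7], [1,6,8], [1,8,10], [2,5,8], [2,6,8], [2,6,10], [2,7,10], [5,6,7], [5,6,10], [5,7,8], [7,8,10]

giving chain groups C_0 ≅ Z^10, C_1 ≅ Z^24, C_2 ≅ Z^14.

Boundary ∂_1: C_1 → C_0 is given by ∂[p,q] = [q] − [p].
As a 10×24 matrix over Z this has rank 8, with invariant factors (1,1,1,1,1,1,1,1).

The boundary map ∂_2: C_2 → C_1 maps a triangle to the signed sum of its edges. For instance
  ∂[1,2,7] = [2,7] − [1,7] + [1,2],
  ∂[5,6,10] = [6,10] − [5,10] + [5,6].
The resulting 24×14 matrix has rank 13, and its Smith normal form has invariant factors (1,1,1,1,1,1,1,1,1,1,1,1,1).

Computing H_k = (kernel of ∂_k) / (image of ∂_{k+1}):

  H_0: rank C_0 − rank ∂_1 = 10 − 8 = 2, and the invariant factors of ∂_1 are all 1, so H_0 = Z^2.
  H_1: rank ker ∂_1 − rank ∂_2 = (24 − 8) − 13 = 3, and the invariant factors of ∂_2 are all 1, so H_1 = Z^3.
  H_2: rank ker ∂_2 − rank ∂_3 = (14 − 13) − 0 = 1, and there is no ∂_3, so H_2 = Z.

As a check, the Euler characteristic is 10 − 24 + 14 = 0, which agrees with 2 − 3 + 1 = 0.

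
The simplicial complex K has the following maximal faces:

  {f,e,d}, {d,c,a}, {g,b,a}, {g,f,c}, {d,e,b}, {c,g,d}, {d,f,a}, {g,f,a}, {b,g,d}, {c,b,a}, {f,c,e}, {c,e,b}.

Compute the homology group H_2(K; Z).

Take the total order a < b < c < d < e < f < g on the vertex set. Then K (dimension 2) consists of the simplices:

  0-simplices (7): a, b, c, d, e, f, g
  1-simplices (18): ab, ac, ad, af, ag, bc, bd, be, bg, cd, ce, cf, cg, de, df, dg, ef, fg
  2-simplices (12): abc, abg, acd, adf, afg, bce, bde, bdg, cdg, cef, cfg, def

so the chain groups are C_0 ≅ Z^7, C_1 ≅ Z^18, C_2 ≅ Z^12.

The boundary map ∂_1: C_1 → C_0 maps an edge to its endpoints' difference, ∂[p,q] = q − p.
This gives a 7×18 integer matrix of rank 6; reducing to Smith normal form yields diagonal entries (1,1,1,1,1,1).

∂_2: C_2 → C_1 sends each 2-simplex [p,q,r] to [q,r] − [p,r] + [p,q]. For instance
  ∂def = ef − df + de,
  ∂abg = bg − ag + ab.
This gives a 18×12 integer matrix of rank 12; reducing to Smith normal form yields diagonal entries (1,1,1,1,1,1,1,1,1,1,1,2).

Now H_k = ker ∂_k / im ∂_{k+1}, so:

  H_2: rank ker ∂_2 − rank ∂_3 = (12 − 12) − 0 = 0, and there is no ∂_3, so H_2 = 0.

H_2 = 0.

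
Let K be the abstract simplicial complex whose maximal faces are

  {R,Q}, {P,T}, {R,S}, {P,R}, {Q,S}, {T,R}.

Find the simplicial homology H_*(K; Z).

H_0 ≅ Z,  H_1 ≅ Z^2.

We work with the vertex ordering P < Q < R < S < T. The simplices of K, each written with vertices in increasing order, are:

  0-simplices (5): P, Q, R, S, T
  1-simplices (6): PR, PT, QR, QS, RS, RT

giving chain groups C_0 ≅ Z^5, C_1 ≅ Z^6.

∂_1: C_1 → C_0 is given by ∂[p,q] = [q] − [p]. For instance
  ∂QS = S − Q.
The 5×6 boundary matrix has rank 4 and Smith normal form diag(1,1,1,1).

Now H_k = ker ∂_k / im ∂_{k+1}, so:

  H_0: rank C_0 − rank ∂_1 = 5 − 4 = 1, and the invariant factors of ∂_1 are all 1, so H_0 ≅ Z.
  H_1: rank ker ∂_1 − rank ∂_2 = (6 − 4) − 0 = 2, and there is no ∂_2, so H_1 ≅ Z^2.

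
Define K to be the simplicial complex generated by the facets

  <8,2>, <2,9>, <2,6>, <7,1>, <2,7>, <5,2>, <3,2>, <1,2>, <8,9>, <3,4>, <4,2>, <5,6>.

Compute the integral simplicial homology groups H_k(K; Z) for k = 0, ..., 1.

Fix the vertex order 1 < 2 < 3 < 4 < 5 < 6 < 7 < 8 < 9 and write every simplex with vertices in increasing order. Then dim K = 1 and the simplices of K are:

  0-simplices (9): [1], [2], [3], [4], [5], [6], [7], [8], [9]
  1-simplices (12): [1,2], [1,7], [2,3], [2,4], [2,5], [2,6], [2,7], [2,8], [2,9], [3,4], [5,6], [8,9]

so the chain groups are C_0 ≅ Z^9, C_1 ≅ Z^12.

Boundary ∂_1: C_1 → C_0 is given by ∂[p,q] = [q] − [p]. For instance
  ∂[5,6] = [6] − [5].
As a 9×12 matrix over Z this has rank 8, with invariant factors (1,1,1,1,1,1,1,1).

Reading off H_k = ker ∂_k / im ∂_{k+1}:

  H_0: rank C_0 − rank ∂_1 = 9 − 8 = 1, and the invariant factors of ∂_1 are all 1, so H_0 = Z.
  H_1: rank ker ∂_1 − rank ∂_2 = (12 − 8) − 0 = 4, and there is no ∂_2, so H_1 = Z^4.

H_0 = Z,  H_1 = Z^4.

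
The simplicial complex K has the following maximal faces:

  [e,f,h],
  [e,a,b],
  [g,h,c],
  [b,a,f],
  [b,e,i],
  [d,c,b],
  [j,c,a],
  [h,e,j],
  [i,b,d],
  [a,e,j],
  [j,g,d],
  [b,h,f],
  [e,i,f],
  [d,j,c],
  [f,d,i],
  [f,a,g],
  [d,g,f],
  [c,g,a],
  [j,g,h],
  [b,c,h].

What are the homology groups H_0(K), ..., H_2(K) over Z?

Fix the vertex order a < b < c < d < e < f < g < h < i < j and write every simplex with vertices in increasing order. Then dim K = 2 and the simplices of K are:

  0-simplices (10): a, b, c, d, e, f, g, h, i, j
  1-simplices (30): ab, ac, ae, af, ag, aj, bc, bd, be, bf, bh, bi, cd, cg, ch, cj, df, dg, di, dj, ef, eh, ei, ej, fg, fh, fi, gh, gj, hj
  2-simplices (20): abe, abf, acg, acj, aej, afg, bcd, bch, bdi, bei, bfh, cdj, cgh, dfg, dfi, dgj, efh, efi, ehj, ghj

so the chain groups are C_0 ≅ Z^10, C_1 ≅ Z^30, C_2 ≅ Z^20.

∂_1: C_1 → C_0 is given by ∂[p,q] = [q] − [p].
The resulting 10×30 matrix has rank 9, and its Smith normal form has invariant factors (1,1,1,1,1,1,1,1,1).

The boundary map ∂_2: C_2 → C_1 maps a triangle to the signed sum of its edges. For instance
  ∂cgh = gh − ch + cg,
  ∂aej = ej − aj + ae.
The 30×20 boundary matrix has rank 20 and Smith normal form diag(1,1,1,1,1,1,1,1,1,1,1,1,1,1,1,1,1,1,1,2).

Computing H_k = (kernel of ∂_k) / (image of ∂_{k+1}):

  H_0: rank C_0 − rank ∂_1 = 10 − 9 = 1, and the invariant factors of ∂_1 are all 1, so H_0 ≅ Z.
  H_1: rank ker ∂_1 − rank ∂_2 = (30 − 9) − 20 = 1, and ∂_2 has invariant factor 2 > 1, so H_1 ≅ Z × Z/2.
  H_2: rank ker ∂_2 − rank ∂_3 = (20 − 20) − 0 = 0, and there is no ∂_3, so H_2 ≅ 0.

As a check, the Euler characteristic is 10 − 30 + 20 = 0, which agrees with 1 − 1 + 0 = 0.
(K is a triangulation of the Klein bottle.)

H_0 ≅ Z,  H_1 ≅ Z × Z/2,  H_2 = 0.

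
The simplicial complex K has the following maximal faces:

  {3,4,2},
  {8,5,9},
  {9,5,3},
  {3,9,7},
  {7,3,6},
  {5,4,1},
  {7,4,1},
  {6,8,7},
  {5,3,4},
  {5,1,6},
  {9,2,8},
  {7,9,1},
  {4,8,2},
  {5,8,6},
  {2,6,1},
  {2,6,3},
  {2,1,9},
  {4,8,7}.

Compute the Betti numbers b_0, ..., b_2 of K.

Take the total order 1 < 2 < 3 < 4 < 5 < 6 < 7 < 8 < 9 on the vertex set. Then K (dimension 2) consists of the simplices:

  0-simplices (9): [1], [2], [3], [4], [5], [6], [7], [8], [9]
  1-simplices (27): (27 of them)
  2-simplices (18): [1,2,6], [1,2,9], [1,4,5], [1,4,7], [1,5,6], [1,7,9], [2,3,4], [2,3,6], [2,4,8], [2,8,9], [3,4,5], [3,5,9], [3,6,7], [3,7,9], [4,7,8], [5,6,8], [5,8,9], [6,7,8]

so the chain groups are C_0 ≅ Z^9, C_1 ≅ Z^27, C_2 ≅ Z^18.

The boundary map ∂_1: C_1 → C_0 sends each edge [p,q] (with p < q) to q − p.
As a 9×27 matrix over Z this has rank 8, with invariant factors (1,1,1,1,1,1,1,1).

Boundary ∂_2: C_2 → C_1 maps a triangle to the signed sum of its edges. For instance
  ∂[6,7,8] = [7,8] − [6,8] + [6,7],
  ∂[1,4,7] = [4,7] − [1,7] + [1,4].
This gives a 27×18 integer matrix of rank 17; reducing to Smith normal form yields diagonal entries (1,1,1,1,1,1,1,1,1,1,1,1,1,1,1,1,1).

Reading off H_k = ker ∂_k / im ∂_{k+1}:

  H_0: rank C_0 − rank ∂_1 = 9 − 8 = 1, and the invariant factors of ∂_1 are all 1, so H_0 = Z.
  H_1: rank ker ∂_1 − rank ∂_2 = (27 − 8) − 17 = 2, and the invariant factors of ∂_2 are all 1, so H_1 = Z^2.
  H_2: rank ker ∂_2 − rank ∂_3 = (18 − 17) − 0 = 1, and there is no ∂_3, so H_2 = Z.

Hence the Betti numbers are b_0 = 1, b_1 = 2, b_2 = 1.

b_0 = 1, b_1 = 2, b_2 = 1.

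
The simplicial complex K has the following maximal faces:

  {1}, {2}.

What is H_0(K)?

H_0 = Z^2.

Fix the vertex order 1 < 2 and write every simplex with vertices in increasing order. Then dim K = 0 and the simplices of K are:

  0-simplices (2): [1], [2]

giving chain groups C_0 ≅ Z^2.

Computing H_k = (kernel of ∂_k) / (image of ∂_{k+1}):

  H_0: rank C_0 − rank ∂_1 = 2 − 0 = 2, and there is no ∂_1, so H_0 = Z^2.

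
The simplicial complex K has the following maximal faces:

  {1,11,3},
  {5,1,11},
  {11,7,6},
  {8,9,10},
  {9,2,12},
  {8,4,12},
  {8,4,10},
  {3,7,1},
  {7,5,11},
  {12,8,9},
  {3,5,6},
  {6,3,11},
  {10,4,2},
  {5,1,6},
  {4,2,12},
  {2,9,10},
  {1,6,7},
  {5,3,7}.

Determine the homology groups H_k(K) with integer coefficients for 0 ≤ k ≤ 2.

H_0 = Z^2,  H_1 = Z_2,  H_2 = Z.

Take the total order 1 < 2 < 3 < 4 < 5 < 6 < 7 < 8 < 9 < 10 < 11 < 12 on the vertex set. Then K (dimension 2) consists of the simplices:

  0-simplices (12): [1], [2], [3], [4], [5], [6], [7], [8], [9], [10], [11], [12]
  1-simplices (27): (27 of them)
  2-simplices (18): (18 of them)

giving chain groups C_0 ≅ Z^12, C_1 ≅ Z^27, C_2 ≅ Z^18.

Boundary ∂_1: C_1 → C_0 is given by ∂[p,q] = [q] − [p]. For instance
  ∂[1,7] = [7] − [1].
The resulting 12×27 matrix has rank 10, and its Smith normal form has invariant factors (1,1,1,1,1,1,1,1,1,1).

Boundary ∂_2: C_2 → C_1 acts by ∂[p,q,r] = [q,r] − [p,r] + [p,q]. For instance
  ∂[8,9,10] = [9,10] − [8,10] + [8,9],
  ∂[8,9,12] = [9,12] − [8,12] + [8,9].
The resulting 27×18 matrix has rank 17, and its Smith normal form has invariant factors (1,1,1,1,1,1,1,1,1,1,1,1,1,1,1,1,2).

From H_k ≅ ker(∂_k) / im(∂_{k+1}) we obtain:

  H_0: rank C_0 − rank ∂_1 = 12 − 10 = 2, and the invariant factors of ∂_1 are all 1, so H_0 = Z^2.
  H_1: rank ker ∂_1 − rank ∂_2 = (27 − 10) − 17 = 0, and ∂_2 has invariant factor 2 > 1, so H_1 = Z_2.
  H_2: rank ker ∂_2 − rank ∂_3 = (18 − 17) − 0 = 1, and there is no ∂_3, so H_2 = Z.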